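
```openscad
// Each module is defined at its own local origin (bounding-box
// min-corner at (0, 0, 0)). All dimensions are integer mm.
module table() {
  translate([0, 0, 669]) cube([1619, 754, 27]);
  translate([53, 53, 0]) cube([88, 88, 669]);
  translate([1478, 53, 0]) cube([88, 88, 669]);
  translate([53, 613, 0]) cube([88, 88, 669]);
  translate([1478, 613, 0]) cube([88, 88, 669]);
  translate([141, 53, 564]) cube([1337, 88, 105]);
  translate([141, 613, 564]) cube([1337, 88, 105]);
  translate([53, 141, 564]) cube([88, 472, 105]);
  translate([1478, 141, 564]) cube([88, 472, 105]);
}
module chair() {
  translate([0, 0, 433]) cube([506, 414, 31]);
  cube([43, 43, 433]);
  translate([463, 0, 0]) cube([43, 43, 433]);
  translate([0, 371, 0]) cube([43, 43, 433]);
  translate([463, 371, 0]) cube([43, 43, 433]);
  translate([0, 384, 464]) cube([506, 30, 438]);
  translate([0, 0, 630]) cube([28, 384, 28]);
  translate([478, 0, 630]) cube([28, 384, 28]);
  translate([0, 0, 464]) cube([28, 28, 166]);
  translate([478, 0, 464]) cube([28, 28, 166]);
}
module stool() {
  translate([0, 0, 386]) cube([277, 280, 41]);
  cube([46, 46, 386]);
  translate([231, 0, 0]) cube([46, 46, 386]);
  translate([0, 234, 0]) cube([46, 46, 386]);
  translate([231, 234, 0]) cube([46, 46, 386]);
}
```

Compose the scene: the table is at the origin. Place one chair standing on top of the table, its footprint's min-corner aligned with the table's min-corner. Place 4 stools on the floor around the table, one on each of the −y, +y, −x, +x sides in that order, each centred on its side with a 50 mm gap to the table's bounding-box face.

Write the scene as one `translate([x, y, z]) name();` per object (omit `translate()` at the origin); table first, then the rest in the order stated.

table();
translate([0, 0, 696]) chair();
translate([671, -330, 0]) stool();
translate([671, 804, 0]) stool();
translate([-327, 237, 0]) stool();
translate([1669, 237, 0]) stool();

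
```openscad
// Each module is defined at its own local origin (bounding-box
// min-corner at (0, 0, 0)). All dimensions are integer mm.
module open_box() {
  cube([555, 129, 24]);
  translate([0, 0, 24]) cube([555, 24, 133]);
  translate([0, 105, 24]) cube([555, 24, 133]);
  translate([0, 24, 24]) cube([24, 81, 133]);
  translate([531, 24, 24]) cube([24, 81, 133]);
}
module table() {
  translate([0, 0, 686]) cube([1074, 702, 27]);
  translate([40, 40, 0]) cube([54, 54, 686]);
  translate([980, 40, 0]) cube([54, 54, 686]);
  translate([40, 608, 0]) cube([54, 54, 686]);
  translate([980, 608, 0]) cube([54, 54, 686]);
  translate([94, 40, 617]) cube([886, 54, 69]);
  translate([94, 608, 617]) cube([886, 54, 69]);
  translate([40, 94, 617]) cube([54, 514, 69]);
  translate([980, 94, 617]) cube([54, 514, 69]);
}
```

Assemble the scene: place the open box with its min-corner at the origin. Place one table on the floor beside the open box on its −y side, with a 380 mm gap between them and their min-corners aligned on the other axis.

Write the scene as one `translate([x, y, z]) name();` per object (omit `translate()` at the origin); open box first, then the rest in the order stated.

open_box();
translate([0, -1082, 0]) table();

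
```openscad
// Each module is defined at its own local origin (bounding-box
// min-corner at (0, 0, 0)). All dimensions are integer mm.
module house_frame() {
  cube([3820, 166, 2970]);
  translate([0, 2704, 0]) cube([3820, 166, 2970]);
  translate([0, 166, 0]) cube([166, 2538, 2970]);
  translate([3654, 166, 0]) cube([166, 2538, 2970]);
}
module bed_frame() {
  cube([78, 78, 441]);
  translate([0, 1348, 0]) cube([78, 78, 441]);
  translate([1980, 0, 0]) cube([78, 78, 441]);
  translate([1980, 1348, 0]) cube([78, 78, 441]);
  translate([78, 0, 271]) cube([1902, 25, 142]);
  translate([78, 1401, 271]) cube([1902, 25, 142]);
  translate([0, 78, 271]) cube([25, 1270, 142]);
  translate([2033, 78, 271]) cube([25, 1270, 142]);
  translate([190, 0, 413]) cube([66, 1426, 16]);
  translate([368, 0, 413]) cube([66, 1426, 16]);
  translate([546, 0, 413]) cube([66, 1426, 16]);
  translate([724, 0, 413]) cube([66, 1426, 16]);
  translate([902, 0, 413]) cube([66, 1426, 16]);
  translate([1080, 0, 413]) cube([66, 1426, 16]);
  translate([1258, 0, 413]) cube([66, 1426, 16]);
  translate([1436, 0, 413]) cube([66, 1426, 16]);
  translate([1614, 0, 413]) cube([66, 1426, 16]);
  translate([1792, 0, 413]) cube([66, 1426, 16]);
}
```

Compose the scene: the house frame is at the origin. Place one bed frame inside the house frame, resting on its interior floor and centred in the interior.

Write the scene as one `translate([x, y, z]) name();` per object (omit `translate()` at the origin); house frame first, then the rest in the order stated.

house_frame();
translate([881, 722, 0]) bed_frame();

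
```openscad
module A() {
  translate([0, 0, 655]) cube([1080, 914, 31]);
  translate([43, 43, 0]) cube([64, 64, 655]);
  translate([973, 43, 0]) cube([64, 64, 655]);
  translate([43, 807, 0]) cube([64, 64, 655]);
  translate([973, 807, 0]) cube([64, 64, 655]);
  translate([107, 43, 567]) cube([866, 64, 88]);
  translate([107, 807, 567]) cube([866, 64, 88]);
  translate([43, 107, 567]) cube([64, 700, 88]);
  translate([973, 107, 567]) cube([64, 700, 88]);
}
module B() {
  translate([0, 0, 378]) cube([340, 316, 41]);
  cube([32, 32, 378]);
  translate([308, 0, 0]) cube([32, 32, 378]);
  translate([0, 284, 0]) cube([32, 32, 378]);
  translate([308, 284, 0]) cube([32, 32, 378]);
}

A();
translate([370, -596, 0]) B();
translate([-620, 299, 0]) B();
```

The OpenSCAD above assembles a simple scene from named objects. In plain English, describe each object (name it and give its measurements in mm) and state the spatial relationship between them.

A is a table: top 1080 mm (x) × 914 mm (y), 31 mm thick, upper face at z = 686 mm, on four 64×64 mm square legs, each inset 43 mm from the nearest pair of top edges, running from z = 0 to the bottom of the top. Four apron rails, 64 mm thick and 88 mm tall, run between adjacent legs with their top edges flush with the underside of the top and their outer faces flush with the legs' outer faces.

B is a four-legged stool. The seat is 340×316 mm, 41 mm thick, top at z = 419 mm. It stands on four square legs, each 32×32 mm in cross-section, from z = 0 to the seat underside, each flush with a corner of the seat.

Two stools sit around the table at the −y, −x sides.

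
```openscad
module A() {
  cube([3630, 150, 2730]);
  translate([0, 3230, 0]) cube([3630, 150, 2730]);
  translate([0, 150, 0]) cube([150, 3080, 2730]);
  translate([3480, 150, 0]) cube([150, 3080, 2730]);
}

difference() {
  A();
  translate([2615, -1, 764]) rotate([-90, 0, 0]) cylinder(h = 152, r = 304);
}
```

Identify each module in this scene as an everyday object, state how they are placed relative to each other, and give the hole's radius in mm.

A is a house frame. The house frame has a circular hole through its front wall. The hole's radius is 304 mm.

The subtracted cylinder has r = 304 mm.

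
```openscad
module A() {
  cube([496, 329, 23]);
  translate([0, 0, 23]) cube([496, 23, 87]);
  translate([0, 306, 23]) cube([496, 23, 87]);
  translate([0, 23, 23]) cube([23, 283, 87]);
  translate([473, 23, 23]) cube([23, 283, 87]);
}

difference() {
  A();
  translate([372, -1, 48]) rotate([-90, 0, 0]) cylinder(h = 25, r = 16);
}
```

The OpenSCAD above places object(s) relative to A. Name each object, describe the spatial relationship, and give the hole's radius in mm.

The subtracted cylinder has r = 16 mm.

A is an open box. The open box has a circular hole through its front wall. The hole's radius is 16 mm.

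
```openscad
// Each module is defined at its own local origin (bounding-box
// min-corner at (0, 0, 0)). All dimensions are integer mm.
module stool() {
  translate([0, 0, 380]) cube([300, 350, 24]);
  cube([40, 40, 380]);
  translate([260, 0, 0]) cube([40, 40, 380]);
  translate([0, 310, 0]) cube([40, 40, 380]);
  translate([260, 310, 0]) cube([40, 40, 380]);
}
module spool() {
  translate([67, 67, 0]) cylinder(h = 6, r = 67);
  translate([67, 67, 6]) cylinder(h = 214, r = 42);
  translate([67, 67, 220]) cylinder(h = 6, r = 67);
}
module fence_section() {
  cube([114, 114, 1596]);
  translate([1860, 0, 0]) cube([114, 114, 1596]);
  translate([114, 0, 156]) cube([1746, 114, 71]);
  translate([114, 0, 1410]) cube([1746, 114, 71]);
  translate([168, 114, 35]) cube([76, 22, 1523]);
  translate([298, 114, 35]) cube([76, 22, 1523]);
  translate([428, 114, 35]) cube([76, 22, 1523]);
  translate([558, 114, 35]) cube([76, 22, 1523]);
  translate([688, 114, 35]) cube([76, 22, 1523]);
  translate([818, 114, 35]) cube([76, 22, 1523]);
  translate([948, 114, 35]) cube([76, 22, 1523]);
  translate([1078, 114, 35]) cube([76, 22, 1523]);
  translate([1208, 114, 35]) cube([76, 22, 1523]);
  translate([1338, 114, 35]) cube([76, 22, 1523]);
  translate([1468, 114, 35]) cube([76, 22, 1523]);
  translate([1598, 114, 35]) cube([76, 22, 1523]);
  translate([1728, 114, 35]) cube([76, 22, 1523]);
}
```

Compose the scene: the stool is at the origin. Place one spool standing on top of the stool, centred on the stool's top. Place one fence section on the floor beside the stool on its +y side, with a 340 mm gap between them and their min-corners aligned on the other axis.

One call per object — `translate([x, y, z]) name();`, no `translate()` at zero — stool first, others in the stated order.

stool();
translate([83, 108, 404]) spool();
translate([0, 690, 0]) fence_section();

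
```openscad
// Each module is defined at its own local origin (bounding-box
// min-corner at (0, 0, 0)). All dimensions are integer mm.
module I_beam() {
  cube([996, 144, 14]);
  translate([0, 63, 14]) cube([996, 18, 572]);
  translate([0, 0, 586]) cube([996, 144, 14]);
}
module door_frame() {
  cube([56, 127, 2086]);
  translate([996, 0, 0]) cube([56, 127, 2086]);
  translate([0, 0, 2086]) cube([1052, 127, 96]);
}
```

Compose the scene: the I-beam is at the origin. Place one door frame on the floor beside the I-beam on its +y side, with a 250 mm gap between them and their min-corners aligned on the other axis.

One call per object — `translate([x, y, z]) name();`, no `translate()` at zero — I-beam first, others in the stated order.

I_beam();
translate([0, 394, 0]) door_frame();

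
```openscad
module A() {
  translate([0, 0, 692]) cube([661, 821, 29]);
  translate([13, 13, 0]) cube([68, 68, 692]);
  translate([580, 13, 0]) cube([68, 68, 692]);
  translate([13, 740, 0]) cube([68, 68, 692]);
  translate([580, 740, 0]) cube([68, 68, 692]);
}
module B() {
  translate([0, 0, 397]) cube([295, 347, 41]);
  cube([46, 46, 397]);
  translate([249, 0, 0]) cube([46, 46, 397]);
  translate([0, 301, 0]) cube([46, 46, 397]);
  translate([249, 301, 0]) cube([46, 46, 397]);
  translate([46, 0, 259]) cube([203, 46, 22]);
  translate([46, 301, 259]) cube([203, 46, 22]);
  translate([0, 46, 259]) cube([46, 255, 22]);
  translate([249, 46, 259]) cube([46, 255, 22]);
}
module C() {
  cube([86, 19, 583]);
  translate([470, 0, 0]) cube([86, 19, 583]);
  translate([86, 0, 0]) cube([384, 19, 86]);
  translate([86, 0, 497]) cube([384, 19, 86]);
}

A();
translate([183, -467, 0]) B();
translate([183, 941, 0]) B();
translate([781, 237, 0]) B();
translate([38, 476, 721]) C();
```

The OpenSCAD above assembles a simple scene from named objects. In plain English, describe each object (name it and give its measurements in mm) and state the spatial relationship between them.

A is a table with a 661×821 mm rectangular top, 29 mm thick, top surface at z = 721 mm, supported by four 68×68 mm square legs, each inset 13 mm from the nearest pair of top edges, running from the floor.

B is a four-legged stool. The seat is a 295×347×41 mm slab whose top surface is at z = 438 mm; four square legs, each 46×46 mm in cross-section, run from the floor (z = 0) to the underside of the seat, each flush with a corner of the seat. Four stretchers, 46 mm wide and 22 mm tall, connect adjacent legs with their undersides at z = 259 mm, each running between the inner faces of the legs it joins and aligned with the legs' outer faces on the other axis.

C is a rectangular picture frame lying in the x–z plane (depth along y). The opening is 384 mm wide (x) by 411 mm tall (z), surrounded by a border 86 mm wide on all four sides. The frame is 19 mm deep and is made of two full-height vertical stiles with two horizontal rails fitted between them.

Three stools sit around the table at the −y, +y, +x sides. The picture frame is on top of the table.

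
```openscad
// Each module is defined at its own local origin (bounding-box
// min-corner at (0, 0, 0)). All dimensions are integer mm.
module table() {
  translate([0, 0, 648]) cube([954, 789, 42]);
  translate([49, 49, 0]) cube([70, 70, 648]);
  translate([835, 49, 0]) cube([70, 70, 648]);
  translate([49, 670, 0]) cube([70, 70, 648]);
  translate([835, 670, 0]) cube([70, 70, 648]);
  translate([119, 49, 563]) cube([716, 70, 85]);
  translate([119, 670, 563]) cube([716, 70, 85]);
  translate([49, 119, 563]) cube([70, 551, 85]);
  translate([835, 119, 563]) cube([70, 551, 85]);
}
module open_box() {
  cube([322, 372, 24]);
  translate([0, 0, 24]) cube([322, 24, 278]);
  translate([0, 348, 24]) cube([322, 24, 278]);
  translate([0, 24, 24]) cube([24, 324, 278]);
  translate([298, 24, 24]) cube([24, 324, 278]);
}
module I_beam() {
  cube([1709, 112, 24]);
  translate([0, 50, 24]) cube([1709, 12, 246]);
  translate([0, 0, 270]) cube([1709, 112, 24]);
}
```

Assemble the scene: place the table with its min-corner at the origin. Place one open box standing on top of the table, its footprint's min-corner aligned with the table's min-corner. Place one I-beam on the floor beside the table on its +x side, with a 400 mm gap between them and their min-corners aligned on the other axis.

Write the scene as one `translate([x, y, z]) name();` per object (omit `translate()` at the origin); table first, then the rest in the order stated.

table();
translate([0, 0, 690]) open_box();
translate([1354, 0, 0]) I_beam();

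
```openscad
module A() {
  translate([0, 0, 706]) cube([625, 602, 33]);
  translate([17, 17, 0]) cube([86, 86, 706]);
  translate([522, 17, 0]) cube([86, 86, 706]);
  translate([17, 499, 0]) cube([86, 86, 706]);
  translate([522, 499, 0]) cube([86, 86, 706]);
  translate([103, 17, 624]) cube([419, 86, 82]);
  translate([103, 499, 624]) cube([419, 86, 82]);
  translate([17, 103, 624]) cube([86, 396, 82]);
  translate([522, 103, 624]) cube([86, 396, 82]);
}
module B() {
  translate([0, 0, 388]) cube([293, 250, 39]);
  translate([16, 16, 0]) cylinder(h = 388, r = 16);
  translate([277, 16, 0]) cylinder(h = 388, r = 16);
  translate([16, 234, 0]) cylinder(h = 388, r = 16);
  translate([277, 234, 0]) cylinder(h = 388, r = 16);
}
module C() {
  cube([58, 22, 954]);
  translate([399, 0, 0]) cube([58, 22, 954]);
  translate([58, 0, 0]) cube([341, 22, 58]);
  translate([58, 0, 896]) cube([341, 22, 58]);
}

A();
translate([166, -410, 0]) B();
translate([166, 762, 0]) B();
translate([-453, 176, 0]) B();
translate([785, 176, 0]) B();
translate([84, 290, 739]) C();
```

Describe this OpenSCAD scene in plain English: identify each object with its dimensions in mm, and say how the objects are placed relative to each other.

A is a table: top 625 mm (x) × 602 mm (y), 33 mm thick, upper face at z = 739 mm, on four 86×86 mm square legs, each inset 17 mm from the nearest pair of top edges, running from z = 0 to the bottom of the top. Four apron rails, 86 mm thick and 82 mm tall, run between adjacent legs with their top edges flush with the underside of the top and their outer faces flush with the legs' outer faces.

B is a simple wooden stool: a rectangular seat 293 mm (x) by 250 mm (y), 39 mm thick, top face at z = 427 mm, on four round legs, each 32 mm in diameter. The legs rest on z = 0, each leg's axis is inset half a diameter from the nearest pair of seat edges (so the leg's bounding box is flush with the corner).

C is a picture frame with a 341×838 mm rectangular opening (x by z) and a uniform 58 mm border on every side. Frame depth is 22 mm along y. It is built from two vertical stiles running the full outside height and two horizontal rails spanning the gap between the stiles.

Four stools sit around the table at the −y, +y, −x, +x sides. The picture frame is on top of the table, centred.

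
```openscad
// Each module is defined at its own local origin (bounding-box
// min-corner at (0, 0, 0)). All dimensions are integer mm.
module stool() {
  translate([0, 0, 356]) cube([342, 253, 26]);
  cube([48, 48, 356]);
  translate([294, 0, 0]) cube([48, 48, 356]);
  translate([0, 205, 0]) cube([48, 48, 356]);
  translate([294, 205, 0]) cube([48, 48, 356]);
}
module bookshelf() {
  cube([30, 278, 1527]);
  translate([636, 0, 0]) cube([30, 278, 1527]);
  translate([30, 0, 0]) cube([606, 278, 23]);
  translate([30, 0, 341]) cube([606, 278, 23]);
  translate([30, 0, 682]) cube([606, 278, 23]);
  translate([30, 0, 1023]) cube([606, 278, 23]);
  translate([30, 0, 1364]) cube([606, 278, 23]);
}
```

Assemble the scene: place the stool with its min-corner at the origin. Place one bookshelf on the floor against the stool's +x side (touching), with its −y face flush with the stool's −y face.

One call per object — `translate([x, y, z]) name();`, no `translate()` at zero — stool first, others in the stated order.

stool();
translate([342, 0, 0]) bookshelf();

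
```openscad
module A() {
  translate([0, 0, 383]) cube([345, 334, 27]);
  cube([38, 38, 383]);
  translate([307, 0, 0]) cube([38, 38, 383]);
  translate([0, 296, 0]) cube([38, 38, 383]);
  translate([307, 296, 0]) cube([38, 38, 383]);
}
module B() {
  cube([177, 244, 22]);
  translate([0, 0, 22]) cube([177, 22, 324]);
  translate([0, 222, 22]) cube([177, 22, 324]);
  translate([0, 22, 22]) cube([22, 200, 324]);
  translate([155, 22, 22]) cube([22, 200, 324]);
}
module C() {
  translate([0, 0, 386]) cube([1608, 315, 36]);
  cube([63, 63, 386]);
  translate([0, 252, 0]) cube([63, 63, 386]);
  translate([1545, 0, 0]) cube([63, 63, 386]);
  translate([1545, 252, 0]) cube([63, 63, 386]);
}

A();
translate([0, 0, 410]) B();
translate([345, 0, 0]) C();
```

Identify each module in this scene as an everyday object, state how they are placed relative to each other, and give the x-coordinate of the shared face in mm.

The stool's +x face and the bench's −x face are both at x = 345 mm.

A is a stool. B is an open box. C is a bench. The open box is on top of the stool. The bench is against the stool's +x side, with their −y faces flush. The x-coordinate of the shared face is 345 mm.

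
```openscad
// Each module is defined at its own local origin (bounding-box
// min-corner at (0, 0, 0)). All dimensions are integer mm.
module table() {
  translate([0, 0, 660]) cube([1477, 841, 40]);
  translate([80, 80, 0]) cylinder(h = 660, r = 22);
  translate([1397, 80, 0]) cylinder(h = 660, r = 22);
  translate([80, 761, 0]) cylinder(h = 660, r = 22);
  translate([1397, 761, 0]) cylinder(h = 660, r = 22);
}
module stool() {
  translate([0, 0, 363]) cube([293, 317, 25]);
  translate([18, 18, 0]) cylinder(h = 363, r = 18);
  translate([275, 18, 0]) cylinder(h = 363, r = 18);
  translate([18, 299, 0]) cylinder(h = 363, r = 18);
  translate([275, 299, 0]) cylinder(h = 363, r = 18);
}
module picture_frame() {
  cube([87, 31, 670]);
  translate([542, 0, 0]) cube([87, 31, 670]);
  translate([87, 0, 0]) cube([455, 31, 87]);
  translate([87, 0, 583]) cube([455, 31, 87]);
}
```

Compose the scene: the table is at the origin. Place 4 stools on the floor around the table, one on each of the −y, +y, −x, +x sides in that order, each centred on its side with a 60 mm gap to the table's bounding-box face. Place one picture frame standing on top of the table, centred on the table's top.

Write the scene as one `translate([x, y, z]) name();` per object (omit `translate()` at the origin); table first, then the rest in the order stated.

table();
translate([592, -377, 0]) stool();
translate([592, 901, 0]) stool();
translate([-353, 262, 0]) stool();
translate([1537, 262, 0]) stool();
translate([424, 405, 700]) picture_frame();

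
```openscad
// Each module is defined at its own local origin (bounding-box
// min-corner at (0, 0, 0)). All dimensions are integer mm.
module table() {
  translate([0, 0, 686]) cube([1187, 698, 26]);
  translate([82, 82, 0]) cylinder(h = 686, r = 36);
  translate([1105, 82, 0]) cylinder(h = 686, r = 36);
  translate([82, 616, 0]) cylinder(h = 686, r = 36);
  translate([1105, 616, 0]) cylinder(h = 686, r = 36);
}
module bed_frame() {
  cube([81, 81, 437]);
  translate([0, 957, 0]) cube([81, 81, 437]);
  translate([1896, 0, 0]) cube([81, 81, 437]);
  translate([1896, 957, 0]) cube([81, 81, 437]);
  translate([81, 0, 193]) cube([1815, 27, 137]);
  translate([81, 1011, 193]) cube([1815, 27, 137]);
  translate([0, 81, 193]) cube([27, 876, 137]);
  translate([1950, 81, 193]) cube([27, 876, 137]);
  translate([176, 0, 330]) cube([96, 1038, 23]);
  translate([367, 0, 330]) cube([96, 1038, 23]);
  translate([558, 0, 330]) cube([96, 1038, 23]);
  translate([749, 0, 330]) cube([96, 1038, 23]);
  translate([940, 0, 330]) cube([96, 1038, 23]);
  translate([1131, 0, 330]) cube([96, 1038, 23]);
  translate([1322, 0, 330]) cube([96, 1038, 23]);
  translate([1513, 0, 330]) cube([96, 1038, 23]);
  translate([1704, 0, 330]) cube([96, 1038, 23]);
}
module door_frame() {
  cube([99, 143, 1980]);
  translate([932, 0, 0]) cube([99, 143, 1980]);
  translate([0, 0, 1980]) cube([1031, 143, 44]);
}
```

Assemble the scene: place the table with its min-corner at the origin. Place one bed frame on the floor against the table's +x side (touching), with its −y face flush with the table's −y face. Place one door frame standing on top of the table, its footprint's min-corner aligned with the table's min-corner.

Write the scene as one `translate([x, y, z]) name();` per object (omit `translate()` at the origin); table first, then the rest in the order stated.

table();
translate([1187, 0, 0]) bed_frame();
translate([0, 0, 712]) door_frame();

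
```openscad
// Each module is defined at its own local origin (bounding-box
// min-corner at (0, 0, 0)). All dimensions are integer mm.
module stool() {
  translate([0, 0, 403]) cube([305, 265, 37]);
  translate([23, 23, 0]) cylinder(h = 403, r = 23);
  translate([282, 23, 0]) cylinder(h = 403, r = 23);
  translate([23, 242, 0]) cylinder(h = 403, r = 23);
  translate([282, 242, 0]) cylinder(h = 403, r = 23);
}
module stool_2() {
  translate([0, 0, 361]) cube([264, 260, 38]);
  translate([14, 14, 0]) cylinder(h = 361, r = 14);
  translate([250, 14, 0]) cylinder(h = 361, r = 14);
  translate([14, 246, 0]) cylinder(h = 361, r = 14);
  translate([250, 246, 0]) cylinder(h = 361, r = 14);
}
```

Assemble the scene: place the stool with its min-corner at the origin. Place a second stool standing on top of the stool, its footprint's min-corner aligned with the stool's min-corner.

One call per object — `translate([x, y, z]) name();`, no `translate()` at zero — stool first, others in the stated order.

stool();
translate([0, 0, 440]) stool_2();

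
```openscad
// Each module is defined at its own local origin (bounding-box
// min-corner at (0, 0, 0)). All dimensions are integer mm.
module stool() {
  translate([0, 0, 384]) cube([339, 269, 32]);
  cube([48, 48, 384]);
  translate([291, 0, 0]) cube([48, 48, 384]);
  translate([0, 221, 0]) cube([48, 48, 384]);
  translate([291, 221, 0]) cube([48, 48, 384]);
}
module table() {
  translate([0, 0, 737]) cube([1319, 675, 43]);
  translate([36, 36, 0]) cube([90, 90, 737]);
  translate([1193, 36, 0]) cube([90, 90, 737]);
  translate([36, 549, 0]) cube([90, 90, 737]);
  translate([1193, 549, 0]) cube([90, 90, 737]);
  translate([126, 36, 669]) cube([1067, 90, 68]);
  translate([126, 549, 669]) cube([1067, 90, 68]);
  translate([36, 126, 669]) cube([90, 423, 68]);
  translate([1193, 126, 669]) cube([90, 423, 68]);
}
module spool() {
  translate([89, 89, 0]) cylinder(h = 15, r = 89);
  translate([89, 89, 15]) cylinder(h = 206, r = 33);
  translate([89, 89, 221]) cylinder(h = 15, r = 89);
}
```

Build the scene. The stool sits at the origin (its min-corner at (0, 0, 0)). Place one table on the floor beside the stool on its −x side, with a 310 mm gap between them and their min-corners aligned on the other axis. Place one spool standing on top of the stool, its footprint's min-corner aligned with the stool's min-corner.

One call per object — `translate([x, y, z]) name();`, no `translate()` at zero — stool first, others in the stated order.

stool();
translate([-1629, 0, 0]) table();
translate([0, 0, 416]) spool();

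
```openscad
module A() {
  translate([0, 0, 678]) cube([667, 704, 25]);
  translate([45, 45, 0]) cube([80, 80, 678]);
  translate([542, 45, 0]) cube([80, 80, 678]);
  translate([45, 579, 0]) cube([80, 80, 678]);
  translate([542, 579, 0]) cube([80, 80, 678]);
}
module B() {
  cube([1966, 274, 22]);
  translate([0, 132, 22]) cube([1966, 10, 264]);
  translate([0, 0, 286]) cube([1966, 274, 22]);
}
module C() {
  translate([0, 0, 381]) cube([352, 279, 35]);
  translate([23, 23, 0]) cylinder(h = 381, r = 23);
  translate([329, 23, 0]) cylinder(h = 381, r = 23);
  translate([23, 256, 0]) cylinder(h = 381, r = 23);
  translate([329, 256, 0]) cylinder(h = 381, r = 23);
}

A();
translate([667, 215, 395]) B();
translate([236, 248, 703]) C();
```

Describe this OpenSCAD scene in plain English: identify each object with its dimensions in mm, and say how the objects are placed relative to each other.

A is a rectangular dining table. The top is 667×704×25 mm with its upper surface at z = 703 mm. It stands on four 80×80 mm square legs, each inset 45 mm from the nearest pair of top edges, running from the floor to the underside of the top.

B is an I-beam lying along x, 1966 mm long. Overall section height 308 mm. Two flanges 274 mm wide (y) and 22 mm thick, one on the floor and one at the top; a web 10 mm thick runs between them, centred on the flange width.

C is a four-legged stool. The seat is 352×279 mm, 35 mm thick, top at z = 416 mm. It stands on four round legs, each 46 mm in diameter, from z = 0 to the seat underside, each leg's axis is inset half a diameter from the nearest pair of seat edges (so the leg's bounding box is flush with the corner).

The I-beam is beside the table with their tops flush at z = 703. The stool is on top of the table.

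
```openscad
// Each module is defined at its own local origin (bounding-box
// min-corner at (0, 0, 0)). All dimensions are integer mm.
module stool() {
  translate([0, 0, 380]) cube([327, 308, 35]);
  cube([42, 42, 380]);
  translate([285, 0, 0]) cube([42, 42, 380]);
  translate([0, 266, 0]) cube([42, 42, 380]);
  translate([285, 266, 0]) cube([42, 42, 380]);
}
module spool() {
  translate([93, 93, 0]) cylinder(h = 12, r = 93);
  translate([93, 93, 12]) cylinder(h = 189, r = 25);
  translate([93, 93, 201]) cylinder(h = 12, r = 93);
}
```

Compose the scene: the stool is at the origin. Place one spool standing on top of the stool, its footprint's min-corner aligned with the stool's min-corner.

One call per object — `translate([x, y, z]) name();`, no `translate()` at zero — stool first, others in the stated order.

stool();
translate([0, 0, 415]) spool();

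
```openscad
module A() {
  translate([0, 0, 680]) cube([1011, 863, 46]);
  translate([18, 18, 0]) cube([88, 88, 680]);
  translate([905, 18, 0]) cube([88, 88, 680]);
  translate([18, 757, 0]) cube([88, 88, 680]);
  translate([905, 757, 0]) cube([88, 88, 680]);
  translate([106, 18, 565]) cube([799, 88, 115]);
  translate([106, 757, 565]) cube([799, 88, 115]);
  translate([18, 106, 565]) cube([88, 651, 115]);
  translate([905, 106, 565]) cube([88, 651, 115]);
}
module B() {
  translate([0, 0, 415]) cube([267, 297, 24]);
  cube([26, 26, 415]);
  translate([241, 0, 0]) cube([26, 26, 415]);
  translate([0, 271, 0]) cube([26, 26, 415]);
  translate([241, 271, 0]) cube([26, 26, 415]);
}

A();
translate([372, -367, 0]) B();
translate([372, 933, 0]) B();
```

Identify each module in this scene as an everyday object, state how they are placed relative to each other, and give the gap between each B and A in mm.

Each stool's nearest face is 70 mm from the table's bounding box.

A is a table. B is a stool. Two stools sit around the table at the −y, +y sides. The gap between each stool and the table is 70 mm.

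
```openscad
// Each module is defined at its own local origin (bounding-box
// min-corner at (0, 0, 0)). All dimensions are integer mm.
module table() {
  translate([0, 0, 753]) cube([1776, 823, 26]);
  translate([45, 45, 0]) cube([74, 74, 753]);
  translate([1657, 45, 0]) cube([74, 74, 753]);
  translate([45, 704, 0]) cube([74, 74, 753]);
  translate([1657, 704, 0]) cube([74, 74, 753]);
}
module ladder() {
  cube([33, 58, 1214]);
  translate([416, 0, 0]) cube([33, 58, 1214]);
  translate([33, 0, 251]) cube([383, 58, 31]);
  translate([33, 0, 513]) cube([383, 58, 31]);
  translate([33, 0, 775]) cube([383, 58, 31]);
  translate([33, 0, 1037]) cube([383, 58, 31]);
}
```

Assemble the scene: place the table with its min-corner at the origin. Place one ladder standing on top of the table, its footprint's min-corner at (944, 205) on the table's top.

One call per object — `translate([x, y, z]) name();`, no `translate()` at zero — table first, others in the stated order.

table();
translate([944, 205, 779]) ladder();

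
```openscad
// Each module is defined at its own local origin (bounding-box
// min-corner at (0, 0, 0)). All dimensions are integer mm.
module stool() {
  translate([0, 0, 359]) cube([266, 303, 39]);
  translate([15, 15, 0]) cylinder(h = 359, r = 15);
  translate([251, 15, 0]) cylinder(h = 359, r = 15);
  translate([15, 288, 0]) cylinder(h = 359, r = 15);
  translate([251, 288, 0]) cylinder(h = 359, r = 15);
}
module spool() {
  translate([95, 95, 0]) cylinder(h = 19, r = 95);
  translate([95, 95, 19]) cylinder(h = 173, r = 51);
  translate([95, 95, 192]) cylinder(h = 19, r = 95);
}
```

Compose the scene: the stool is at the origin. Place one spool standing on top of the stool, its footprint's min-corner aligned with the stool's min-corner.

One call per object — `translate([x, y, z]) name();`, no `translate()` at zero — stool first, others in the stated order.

stool();
translate([0, 0, 398]) spool();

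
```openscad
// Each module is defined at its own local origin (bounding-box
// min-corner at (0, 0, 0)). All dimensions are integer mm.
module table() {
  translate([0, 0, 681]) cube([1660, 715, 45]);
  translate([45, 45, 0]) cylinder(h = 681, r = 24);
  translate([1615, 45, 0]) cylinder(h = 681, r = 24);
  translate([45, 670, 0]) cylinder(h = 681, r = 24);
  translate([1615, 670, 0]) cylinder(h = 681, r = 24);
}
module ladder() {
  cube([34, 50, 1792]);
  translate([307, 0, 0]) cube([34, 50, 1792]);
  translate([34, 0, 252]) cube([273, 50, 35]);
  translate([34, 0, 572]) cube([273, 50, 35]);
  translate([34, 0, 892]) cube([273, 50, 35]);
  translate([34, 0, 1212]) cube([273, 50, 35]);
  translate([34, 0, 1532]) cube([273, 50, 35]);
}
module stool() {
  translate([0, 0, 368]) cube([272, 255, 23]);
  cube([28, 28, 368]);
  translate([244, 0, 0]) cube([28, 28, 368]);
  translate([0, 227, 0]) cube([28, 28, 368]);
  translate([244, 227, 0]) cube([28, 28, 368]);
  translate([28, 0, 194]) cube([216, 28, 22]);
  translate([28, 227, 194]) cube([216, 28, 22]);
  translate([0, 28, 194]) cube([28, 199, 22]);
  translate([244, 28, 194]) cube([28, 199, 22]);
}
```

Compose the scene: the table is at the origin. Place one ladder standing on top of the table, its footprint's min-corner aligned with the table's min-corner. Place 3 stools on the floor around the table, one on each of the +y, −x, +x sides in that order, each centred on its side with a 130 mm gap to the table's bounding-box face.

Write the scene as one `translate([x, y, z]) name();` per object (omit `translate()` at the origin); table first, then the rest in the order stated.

table();
translate([0, 0, 726]) ladder();
translate([694, 845, 0]) stool();
translate([-402, 230, 0]) stool();
translate([1790, 230, 0]) stool();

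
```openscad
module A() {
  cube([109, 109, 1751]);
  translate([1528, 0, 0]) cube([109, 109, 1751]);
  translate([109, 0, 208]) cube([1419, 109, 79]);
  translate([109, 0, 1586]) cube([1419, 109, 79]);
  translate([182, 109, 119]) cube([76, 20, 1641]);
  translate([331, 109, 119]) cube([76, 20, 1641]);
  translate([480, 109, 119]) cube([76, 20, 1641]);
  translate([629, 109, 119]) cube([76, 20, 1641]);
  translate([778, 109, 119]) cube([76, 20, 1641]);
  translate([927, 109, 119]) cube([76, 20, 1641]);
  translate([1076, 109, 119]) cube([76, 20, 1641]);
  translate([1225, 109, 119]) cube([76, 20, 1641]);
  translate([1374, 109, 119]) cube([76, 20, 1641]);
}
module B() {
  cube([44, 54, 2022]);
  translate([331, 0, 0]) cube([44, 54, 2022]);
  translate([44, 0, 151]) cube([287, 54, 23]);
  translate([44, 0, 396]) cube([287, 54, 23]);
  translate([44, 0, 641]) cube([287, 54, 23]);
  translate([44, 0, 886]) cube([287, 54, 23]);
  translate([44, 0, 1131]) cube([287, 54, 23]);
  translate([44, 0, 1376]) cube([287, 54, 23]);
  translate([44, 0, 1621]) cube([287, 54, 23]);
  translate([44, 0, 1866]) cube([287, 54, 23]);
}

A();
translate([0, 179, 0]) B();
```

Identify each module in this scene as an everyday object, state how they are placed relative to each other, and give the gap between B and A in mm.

A is a fence section. B is a ladder. The ladder is on the floor beside the fence section on its +y side. The gap between the ladder and the fence section is 50 mm.

The ladder's nearest face is 50 mm from the fence section's +y face.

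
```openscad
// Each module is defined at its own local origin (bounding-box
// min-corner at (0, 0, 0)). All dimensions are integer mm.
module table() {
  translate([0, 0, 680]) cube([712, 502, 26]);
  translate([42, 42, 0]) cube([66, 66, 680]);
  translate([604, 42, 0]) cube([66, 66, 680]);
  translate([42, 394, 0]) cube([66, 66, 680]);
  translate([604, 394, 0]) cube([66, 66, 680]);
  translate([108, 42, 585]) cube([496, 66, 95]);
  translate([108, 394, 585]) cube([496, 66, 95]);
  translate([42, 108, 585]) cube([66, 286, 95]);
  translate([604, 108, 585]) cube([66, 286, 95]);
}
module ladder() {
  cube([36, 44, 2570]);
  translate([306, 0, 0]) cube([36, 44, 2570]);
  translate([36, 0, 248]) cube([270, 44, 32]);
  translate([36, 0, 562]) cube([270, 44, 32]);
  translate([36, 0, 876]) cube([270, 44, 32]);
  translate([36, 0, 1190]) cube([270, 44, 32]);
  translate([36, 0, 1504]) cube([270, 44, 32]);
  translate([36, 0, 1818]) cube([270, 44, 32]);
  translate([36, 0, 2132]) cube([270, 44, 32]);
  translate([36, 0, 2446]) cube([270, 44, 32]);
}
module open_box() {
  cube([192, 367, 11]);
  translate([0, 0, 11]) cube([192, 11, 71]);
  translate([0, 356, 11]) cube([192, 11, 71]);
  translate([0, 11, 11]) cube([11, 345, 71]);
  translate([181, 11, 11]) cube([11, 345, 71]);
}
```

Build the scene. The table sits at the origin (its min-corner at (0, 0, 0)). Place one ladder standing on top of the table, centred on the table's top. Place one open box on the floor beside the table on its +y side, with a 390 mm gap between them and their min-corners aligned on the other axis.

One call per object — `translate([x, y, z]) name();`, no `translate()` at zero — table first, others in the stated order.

table();
translate([185, 229, 706]) ladder();
translate([0, 892, 0]) open_box();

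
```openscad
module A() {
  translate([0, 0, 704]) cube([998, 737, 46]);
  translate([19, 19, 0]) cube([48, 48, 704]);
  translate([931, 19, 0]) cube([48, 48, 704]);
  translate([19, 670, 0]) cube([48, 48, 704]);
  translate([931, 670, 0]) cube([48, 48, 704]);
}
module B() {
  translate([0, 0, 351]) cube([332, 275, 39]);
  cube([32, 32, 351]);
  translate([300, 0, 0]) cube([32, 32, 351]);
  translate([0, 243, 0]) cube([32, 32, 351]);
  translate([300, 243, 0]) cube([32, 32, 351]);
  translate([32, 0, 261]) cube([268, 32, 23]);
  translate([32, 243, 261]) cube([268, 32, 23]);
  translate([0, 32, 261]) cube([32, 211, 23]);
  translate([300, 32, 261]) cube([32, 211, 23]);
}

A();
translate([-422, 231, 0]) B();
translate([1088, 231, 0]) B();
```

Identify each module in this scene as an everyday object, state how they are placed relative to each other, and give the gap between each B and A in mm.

Each stool's nearest face is 90 mm from the table's bounding box.

A is a table. B is a stool. Two stools sit around the table at the −x, +x sides. The gap between each stool and the table is 90 mm.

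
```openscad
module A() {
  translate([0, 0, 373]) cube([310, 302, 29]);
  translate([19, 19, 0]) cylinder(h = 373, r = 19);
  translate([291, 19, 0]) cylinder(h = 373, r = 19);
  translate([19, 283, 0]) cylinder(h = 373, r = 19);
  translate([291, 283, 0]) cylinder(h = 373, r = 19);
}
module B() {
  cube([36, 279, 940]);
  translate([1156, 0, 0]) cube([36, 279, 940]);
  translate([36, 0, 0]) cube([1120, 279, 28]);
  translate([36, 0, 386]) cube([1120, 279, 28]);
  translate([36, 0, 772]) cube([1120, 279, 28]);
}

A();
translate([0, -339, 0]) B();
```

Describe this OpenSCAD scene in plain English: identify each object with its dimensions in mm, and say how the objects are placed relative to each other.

A is a simple wooden stool: a rectangular seat 310 mm (x) by 302 mm (y), 29 mm thick, top face at z = 402 mm, on four round legs, each 38 mm in diameter. The legs rest on z = 0, each leg's axis is inset half a diameter from the nearest pair of seat edges (so the leg's bounding box is flush with the corner).

B is an open bookshelf. Two side panels, each 36 mm thick, 279 mm deep and 940 mm tall, stand 1192 mm apart (outside-to-outside). Between them sit 3 shelves, each 28 mm thick and 279 mm deep, spanning the full gap between the sides. The bottom shelf rests on the floor (its underside at z = 0) and the clear gap between one shelf's top and the next shelf's underside is 358 mm.

The bookshelf is on the floor beside the stool on its −y side.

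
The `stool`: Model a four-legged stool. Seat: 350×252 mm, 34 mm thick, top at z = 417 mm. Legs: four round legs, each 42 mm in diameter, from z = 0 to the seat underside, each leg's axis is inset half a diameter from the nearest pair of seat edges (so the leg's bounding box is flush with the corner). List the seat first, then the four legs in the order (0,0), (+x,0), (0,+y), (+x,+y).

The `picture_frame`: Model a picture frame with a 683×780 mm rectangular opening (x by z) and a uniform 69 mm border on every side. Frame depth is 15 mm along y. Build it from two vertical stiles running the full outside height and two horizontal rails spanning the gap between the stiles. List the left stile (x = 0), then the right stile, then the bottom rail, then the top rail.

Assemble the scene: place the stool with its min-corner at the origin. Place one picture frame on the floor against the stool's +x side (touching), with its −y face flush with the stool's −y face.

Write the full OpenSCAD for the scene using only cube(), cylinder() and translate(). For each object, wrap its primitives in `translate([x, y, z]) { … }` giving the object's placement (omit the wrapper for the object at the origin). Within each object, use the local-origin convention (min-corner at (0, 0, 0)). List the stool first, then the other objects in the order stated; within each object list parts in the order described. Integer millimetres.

translate([0, 0, 383]) cube([350, 252, 34]);
translate([21, 21, 0]) cylinder(h = 383, r = 21);
translate([329, 21, 0]) cylinder(h = 383, r = 21);
translate([21, 231, 0]) cylinder(h = 383, r = 21);
translate([329, 231, 0]) cylinder(h = 383, r = 21);
translate([350, 0, 0]) {
  cube([69, 15, 918]);
  translate([752, 0, 0]) cube([69, 15, 918]);
  translate([69, 0, 0]) cube([683, 15, 69]);
  translate([69, 0, 849]) cube([683, 15, 69]);
}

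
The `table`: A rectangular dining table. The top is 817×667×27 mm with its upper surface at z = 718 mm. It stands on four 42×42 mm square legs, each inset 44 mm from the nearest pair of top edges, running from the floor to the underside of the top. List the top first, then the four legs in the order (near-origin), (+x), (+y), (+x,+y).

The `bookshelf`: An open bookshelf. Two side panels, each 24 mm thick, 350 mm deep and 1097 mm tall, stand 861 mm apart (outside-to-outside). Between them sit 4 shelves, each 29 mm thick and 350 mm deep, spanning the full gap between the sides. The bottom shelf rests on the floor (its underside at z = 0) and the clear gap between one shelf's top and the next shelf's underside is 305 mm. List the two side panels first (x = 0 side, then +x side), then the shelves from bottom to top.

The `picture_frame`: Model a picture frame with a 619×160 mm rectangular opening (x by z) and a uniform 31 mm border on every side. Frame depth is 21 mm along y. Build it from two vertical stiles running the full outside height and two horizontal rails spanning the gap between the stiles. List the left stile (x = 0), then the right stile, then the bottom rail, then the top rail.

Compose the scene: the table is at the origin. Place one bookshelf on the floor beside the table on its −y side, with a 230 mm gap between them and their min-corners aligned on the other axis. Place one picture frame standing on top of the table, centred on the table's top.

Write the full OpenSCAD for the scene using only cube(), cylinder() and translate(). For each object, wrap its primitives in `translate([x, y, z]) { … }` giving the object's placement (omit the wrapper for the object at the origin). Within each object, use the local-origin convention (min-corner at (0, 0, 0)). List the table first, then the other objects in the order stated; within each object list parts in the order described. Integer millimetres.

translate([0, 0, 691]) cube([817, 667, 27]);
translate([44, 44, 0]) cube([42, 42, 691]);
translate([731, 44, 0]) cube([42, 42, 691]);
translate([44, 581, 0]) cube([42, 42, 691]);
translate([731, 581, 0]) cube([42, 42, 691]);
translate([0, -580, 0]) {
  cube([24, 350, 1097]);
  translate([837, 0, 0]) cube([24, 350, 1097]);
  translate([24, 0, 0]) cube([813, 350, 29]);
  translate([24, 0, 334]) cube([813, 350, 29]);
  translate([24, 0, 668]) cube([813, 350, 29]);
  translate([24, 0, 1002]) cube([813, 350, 29]);
}
translate([68, 323, 718]) {
  cube([31, 21, 222]);
  translate([650, 0, 0]) cube([31, 21, 222]);
  translate([31, 0, 0]) cube([619, 21, 31]);
  translate([31, 0, 191]) cube([619, 21, 31]);
}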